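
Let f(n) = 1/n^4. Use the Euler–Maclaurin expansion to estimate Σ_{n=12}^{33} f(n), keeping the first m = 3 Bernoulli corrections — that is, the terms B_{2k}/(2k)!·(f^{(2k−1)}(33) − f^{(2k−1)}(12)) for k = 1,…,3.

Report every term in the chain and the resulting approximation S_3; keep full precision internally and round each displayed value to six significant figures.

∫_12^33 1/x^4 dx evaluates to 0.000183626.
Boundary: ½(f(12) + f(33)) = ½(4.82253e-05 + 8.43226e-07) = 2.45343e-05.
So far: 0.000208160.
Correction k=1: B_{2}/2! · (f^{(1)}(33) − f^{(1)}(12)) = 1/12 · (-1.02209e-07 − (-1.60751e-05)) = 1.33107e-06.
After k=1: 0.000209491.
Correction k=2: B_{4}/4! · (f^{(3)}(33) − f^{(3)}(12)) = −1/720 · (-2.81568e-09 − (-3.34898e-06)) = -4.64745e-09.
After k=2: 0.000209486.
Correction k=3: B_{6}/6! · (f^{(5)}(33) − f^{(5)}(12)) = 1/30240 · (-1.44792e-10 − (-1.30238e-06)) = 4.30634e-11.

S_3 ≈ 0.000209486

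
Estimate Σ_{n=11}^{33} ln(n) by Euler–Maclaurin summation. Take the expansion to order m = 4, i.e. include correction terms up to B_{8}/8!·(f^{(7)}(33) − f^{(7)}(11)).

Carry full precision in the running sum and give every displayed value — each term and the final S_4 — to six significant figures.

S_4 ≈ 69.9501

The integral term ∫_11^33 ln(x) dx = 67.0079.
Endpoint term: (f(11) + f(33))/2 = (2.39790 + 3.49651)/2 = 2.94720.
Integral + boundary = 69.9551.
Correction k=1: B_{2}/2! · (f^{(1)}(33) − f^{(1)}(11)) = 1/12 · (0.0303030 − 0.0909091) = -0.00505051.
After k=1: 69.9501.
Correction k=2: B_{4}/4! · (f^{(3)}(33) − f^{(3)}(11)) = −1/720 · (5.56529e-05 − 0.00150263) = 2.00969e-06.
After k=2: 69.9501.
Correction k=3: B_{6}/6! · (f^{(5)}(33) − f^{(5)}(11)) = 1/30240 · (6.13256e-07 − 0.000149021) = -4.90767e-09.
After k=3: 69.9501.
Correction k=4: B_{8}/8! · (f^{(7)}(33) − f^{(7)}(11)) = −1/1209600 · (1.68941e-08 − 3.69474e-05) = 3.05312e-11.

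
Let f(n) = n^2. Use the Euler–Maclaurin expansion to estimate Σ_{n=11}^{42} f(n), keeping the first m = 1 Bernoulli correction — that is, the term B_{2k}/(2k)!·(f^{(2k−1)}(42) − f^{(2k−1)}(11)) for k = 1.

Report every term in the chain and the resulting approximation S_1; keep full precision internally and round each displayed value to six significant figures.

S_1 ≈ 25200.0

Integral: ∫_11^42 x^2 dx = 24252.3.
½[f(11) + f(42)] = ½[121.000 + 1764.00] = 942.500.
So far: 25194.8.
Correction k=1: B_{2}/2! · (f^{(1)}(42) − f^{(1)}(11)) = 1/12 · (84.0000 − 22.0000) = 5.16667.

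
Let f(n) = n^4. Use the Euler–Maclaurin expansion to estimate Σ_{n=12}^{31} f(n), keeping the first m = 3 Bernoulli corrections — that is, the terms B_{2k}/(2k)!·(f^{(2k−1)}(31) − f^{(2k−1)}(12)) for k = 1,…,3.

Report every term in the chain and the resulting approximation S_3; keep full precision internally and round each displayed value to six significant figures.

S_3 ≈ 6.15755e+06

Integral: ∫_12^31 x^4 dx = 5.67606e+06.
Endpoint term: (f(12) + f(31))/2 = (20736.0 + 923521)/2 = 472128.
Running total after boundary: 6.14819e+06.
Order-1 term: 1/12 · (119164 − 6912.00) = 9354.33.
Partial sum through k=1: 6.15755e+06.
Order-2 term: −1/720 · (744.000 − 288.000) = -0.633333.
Partial sum through k=2: 6.15755e+06.
Order-3 term: 1/30240 · (0.00000 − 0.00000) = 0.00000.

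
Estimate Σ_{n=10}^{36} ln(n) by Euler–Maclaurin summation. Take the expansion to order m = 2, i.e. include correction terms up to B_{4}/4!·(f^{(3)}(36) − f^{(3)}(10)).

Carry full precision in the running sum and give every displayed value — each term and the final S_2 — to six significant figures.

S_2 ≈ 82.9179

∫_10^36 ln(x) dx evaluates to 79.9808.
Boundary: ½(f(10) + f(36)) = ½(2.30259 + 3.58352) = 2.94305.
Integral + boundary = 82.9239.
k=1: B_{2}/(2)! × [f^{(1)}(36) − f^{(1)}(10)] = 1/12 × (0.0277778 − 0.100000) = -0.00601852.
After k=1: 82.9179.
k=2: B_{4}/(4)! × [f^{(3)}(36) − f^{(3)}(10)] = −1/720 × (4.28669e-05 − 0.00200000) = 2.71824e-06.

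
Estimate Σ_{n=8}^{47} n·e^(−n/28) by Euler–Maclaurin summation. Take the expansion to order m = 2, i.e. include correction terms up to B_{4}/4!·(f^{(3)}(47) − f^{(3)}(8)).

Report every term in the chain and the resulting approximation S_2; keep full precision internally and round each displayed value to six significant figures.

∫_8^47 x·e^(−x/28) dx evaluates to 365.544.
½[f(8) + f(47)] = ½[6.01182 + 8.77210] = 7.39196.
Running total after boundary: 372.936.
Correction k=1: B_{2}/2! · (f^{(1)}(47) − f^{(1)}(8)) = 1/12 · (-0.126649 − 0.536769) = -0.0552849.
Running total after k=1: 372.881.
Correction k=2: B_{4}/4! · (f^{(3)}(47) − f^{(3)}(8)) = −1/720 · (0.000314582 − 0.00260169) = 3.17654e-06.

S_2 ≈ 372.881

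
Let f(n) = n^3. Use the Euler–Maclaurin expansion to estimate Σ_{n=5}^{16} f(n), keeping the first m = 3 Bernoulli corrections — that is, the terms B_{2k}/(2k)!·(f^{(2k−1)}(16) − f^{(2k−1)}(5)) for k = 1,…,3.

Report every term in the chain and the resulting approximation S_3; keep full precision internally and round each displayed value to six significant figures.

S_3 ≈ 18396.0

Integral: ∫_5^16 x^3 dx = 16227.8.
Endpoint term: (f(5) + f(16))/2 = (125.000 + 4096.00)/2 = 2110.50.
Integral + boundary = 18338.2.
Order-1 term: 1/12 · (768.000 − 75.0000) = 57.7500.
Running total after k=1: 18396.0.
Order-2 term: −1/720 · (6.00000 − 6.00000) = 0.00000.
Running total after k=2: 18396.0.
Order-3 term: 1/30240 · (0.00000 − 0.00000) = 0.00000.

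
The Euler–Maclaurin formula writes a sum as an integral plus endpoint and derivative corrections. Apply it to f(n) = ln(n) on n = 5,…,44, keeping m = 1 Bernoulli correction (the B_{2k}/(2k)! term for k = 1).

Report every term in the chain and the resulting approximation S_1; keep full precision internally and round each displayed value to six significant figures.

S_1 ≈ 122.139

∫_5^44 ln(x) dx evaluates to 119.457.
Endpoint term: (f(5) + f(44))/2 = (1.60944 + 3.78419)/2 = 2.69681.
So far: 122.154.
Order-1 term: 1/12 · (0.0227273 − 0.200000) = -0.0147727.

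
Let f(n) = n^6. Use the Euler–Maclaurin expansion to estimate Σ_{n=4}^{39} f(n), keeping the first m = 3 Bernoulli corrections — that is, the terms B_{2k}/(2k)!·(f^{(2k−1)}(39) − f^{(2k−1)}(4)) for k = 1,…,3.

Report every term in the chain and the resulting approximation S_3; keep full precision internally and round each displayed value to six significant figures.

The integral term ∫_4^39 x^6 dx = 1.96044e+10.
Endpoint term: (f(4) + f(39))/2 = (4096.00 + 3.51874e+09)/2 = 1.75937e+09.
So far: 2.13638e+10.
Correction k=1: B_{2}/2! · (f^{(1)}(39) − f^{(1)}(4)) = 1/12 · (5.41345e+08 − 6144.00) = 4.51116e+07.
Partial sum through k=1: 2.14089e+10.
Correction k=2: B_{4}/4! · (f^{(3)}(39) − f^{(3)}(4)) = −1/720 · (7.11828e+06 − 7680.00) = -9875.83.
Partial sum through k=2: 2.14089e+10.
Correction k=3: B_{6}/6! · (f^{(5)}(39) − f^{(5)}(4)) = 1/30240 · (28080.0 − 2880.00) = 0.833333.

S_3 ≈ 2.14089e+10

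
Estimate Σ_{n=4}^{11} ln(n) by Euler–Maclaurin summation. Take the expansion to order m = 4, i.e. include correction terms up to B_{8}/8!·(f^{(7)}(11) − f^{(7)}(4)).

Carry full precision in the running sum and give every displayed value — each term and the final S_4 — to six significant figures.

The integral term ∫_4^11 ln(x) dx = 13.8317.
Boundary: ½(f(4) + f(11)) = ½(1.38629 + 2.39790) = 1.89209.
Integral + boundary = 15.7238.
k=1: B_{2}/(2)! × [f^{(1)}(11) − f^{(1)}(4)] = 1/12 × (0.0909091 − 0.250000) = -0.0132576.
After k=1: 15.7105.
k=2: B_{4}/(4)! × [f^{(3)}(11) − f^{(3)}(4)] = −1/720 × (0.00150263 − 0.0312500) = 4.13158e-05.
After k=2: 15.7105.
k=3: B_{6}/(6)! × [f^{(5)}(11) − f^{(5)}(4)] = 1/30240 × (0.000149021 − 0.0234375) = -7.70122e-07.
After k=3: 15.7105.
k=4: B_{8}/(8)! × [f^{(7)}(11) − f^{(7)}(4)] = −1/1209600 × (3.69474e-05 − 0.0439453) = 3.62999e-08.

S_4 ≈ 15.7105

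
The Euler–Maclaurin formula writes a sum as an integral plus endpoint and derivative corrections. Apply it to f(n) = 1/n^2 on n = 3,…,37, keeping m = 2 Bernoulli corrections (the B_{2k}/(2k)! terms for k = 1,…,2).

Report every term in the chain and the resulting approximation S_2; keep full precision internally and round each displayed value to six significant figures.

S_2 ≈ 0.368259

∫_3^37 1/x^2 dx evaluates to 0.306306.
Boundary: ½(f(3) + f(37)) = ½(0.111111 + 0.000730460) = 0.0559208.
Integral + boundary = 0.362227.
k=1: B_{2}/(2)! × [f^{(1)}(37) − f^{(1)}(3)] = 1/12 × (-3.94843e-05 − (-0.0740741)) = 0.00616955.
After k=1: 0.368397.
k=2: B_{4}/(4)! × [f^{(3)}(37) − f^{(3)}(3)] = −1/720 × (-3.46101e-07 − (-0.0987654)) = -0.000137174.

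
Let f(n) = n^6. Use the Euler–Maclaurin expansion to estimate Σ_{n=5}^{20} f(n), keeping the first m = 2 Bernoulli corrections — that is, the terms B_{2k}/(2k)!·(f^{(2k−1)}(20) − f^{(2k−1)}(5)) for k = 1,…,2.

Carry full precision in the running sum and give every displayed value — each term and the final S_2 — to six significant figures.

S_2 ≈ 2.16451e+08

Integral: ∫_5^20 x^6 dx = 1.82846e+08.
Endpoint term: (f(5) + f(20))/2 = (15625.0 + 6.40000e+07)/2 = 3.20078e+07.
Integral + boundary = 2.14854e+08.
k=1: B_{2}/(2)! × [f^{(1)}(20) − f^{(1)}(5)] = 1/12 × (1.92000e+07 − 18750.0) = 1.59844e+06.
After k=1: 2.16452e+08.
k=2: B_{4}/(4)! × [f^{(3)}(20) − f^{(3)}(5)] = −1/720 × (960000 − 15000.0) = -1312.50.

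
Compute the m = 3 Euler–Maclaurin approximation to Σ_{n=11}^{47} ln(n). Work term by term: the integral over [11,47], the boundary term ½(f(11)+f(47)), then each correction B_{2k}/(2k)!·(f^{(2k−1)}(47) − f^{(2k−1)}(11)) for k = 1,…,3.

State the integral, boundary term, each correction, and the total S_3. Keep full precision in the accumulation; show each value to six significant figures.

∫_11^47 ln(x) dx evaluates to 118.580.
Endpoint term: (f(11) + f(47))/2 = (2.39790 + 3.85015)/2 = 3.12402.
Integral + boundary = 121.704.
Order-1 term: 1/12 · (0.0212766 − 0.0909091) = -0.00580271.
After k=1: 121.698.
Order-2 term: −1/720 · (1.92636e-05 − 0.00150263) = 2.06023e-06.
After k=2: 121.698.
Order-3 term: 1/30240 · (1.04646e-07 − 0.000149021) = -4.92449e-09.

S_3 ≈ 121.698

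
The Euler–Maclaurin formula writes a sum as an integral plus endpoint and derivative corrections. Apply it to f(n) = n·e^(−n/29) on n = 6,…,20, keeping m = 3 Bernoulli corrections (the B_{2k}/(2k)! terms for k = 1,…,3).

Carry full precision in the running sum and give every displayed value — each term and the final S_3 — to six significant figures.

S_3 ≈ 119.731

∫_6^20 x·e^(−x/29) dx evaluates to 112.315.
½[f(6) + f(20)] = ½[4.87862 + 10.0350] = 7.45680.
Running total after boundary: 119.772.
k=1: B_{2}/(2)! × [f^{(1)}(20) − f^{(1)}(6)] = 1/12 × (0.155715 − 0.644875) = -0.0407633.
After k=1: 119.731.
k=2: B_{4}/(4)! × [f^{(3)}(20) − f^{(3)}(6)] = −1/720 × (0.00137837 − 0.00270046) = 1.83622e-06.
After k=2: 119.731.
k=3: B_{6}/(6)! × [f^{(5)}(20) − f^{(5)}(6)] = 1/30240 × (3.05778e-06 − 5.51024e-06) = -8.10999e-11.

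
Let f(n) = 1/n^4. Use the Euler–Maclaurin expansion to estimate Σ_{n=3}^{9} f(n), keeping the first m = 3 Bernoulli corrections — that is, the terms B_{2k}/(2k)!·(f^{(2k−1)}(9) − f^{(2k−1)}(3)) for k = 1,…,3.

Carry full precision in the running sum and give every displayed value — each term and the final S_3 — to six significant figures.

∫_3^9 1/x^4 dx evaluates to 0.0118884.
½[f(3) + f(9)] = ½[0.0123457 + 0.000152416] = 0.00624905.
Integral + boundary = 0.0181375.
Order-1 term: 1/12 · (-6.77404e-05 − (-0.0164609)) = 0.00136610.
Running total after k=1: 0.0195036.
Order-2 term: −1/720 · (-2.50890e-05 − (-0.0548697)) = -7.61730e-05.
Running total after k=2: 0.0194274.
Order-3 term: 1/30240 · (-1.73455e-05 − (-0.341411)) = 1.12895e-05.

S_3 ≈ 0.0194387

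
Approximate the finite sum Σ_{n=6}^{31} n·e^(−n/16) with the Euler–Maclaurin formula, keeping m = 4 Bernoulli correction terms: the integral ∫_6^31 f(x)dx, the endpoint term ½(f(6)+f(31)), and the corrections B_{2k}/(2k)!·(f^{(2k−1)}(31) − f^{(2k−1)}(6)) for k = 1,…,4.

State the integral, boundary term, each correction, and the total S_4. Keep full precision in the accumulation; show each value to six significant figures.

S_4 ≈ 137.838

Integral: ∫_6^31 x·e^(−x/16) dx = 133.590.
Endpoint term: (f(6) + f(31))/2 = (4.12374 + 4.46597)/2 = 4.29485.
Integral + boundary = 137.885.
Correction k=1: B_{2}/2! · (f^{(1)}(31) − f^{(1)}(6)) = 1/12 · (-0.135060 − 0.429556) = -0.0470513.
Running total after k=1: 137.838.
Correction k=2: B_{4}/4! · (f^{(3)}(31) − f^{(3)}(6)) = −1/720 · (0.000597920 − 0.00704740) = 8.95761e-06.
Running total after k=2: 137.838.
Correction k=3: B_{6}/6! · (f^{(5)}(31) − f^{(5)}(6)) = 1/30240 · (6.73210e-06 − 4.85033e-05) = -1.38132e-09.
Running total after k=3: 137.838.
Correction k=4: B_{8}/8! · (f^{(7)}(31) − f^{(7)}(6)) = −1/1209600 · (4.34710e-08 − 2.71397e-07) = 1.88431e-13.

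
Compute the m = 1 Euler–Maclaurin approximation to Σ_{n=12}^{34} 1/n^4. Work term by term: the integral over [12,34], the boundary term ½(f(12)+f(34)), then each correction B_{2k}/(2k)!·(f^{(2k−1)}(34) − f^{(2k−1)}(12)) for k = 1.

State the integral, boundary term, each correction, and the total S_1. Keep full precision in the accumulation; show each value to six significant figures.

The integral term ∫_12^34 1/x^4 dx = 0.000184420.
Boundary: ½(f(12) + f(34)) = ½(4.82253e-05 + 7.48315e-07) = 2.44868e-05.
So far: 0.000208907.
k=1: B_{2}/(2)! × [f^{(1)}(34) − f^{(1)}(12)] = 1/12 × (-8.80370e-08 − (-1.60751e-05)) = 1.33226e-06.

S_1 ≈ 0.000210239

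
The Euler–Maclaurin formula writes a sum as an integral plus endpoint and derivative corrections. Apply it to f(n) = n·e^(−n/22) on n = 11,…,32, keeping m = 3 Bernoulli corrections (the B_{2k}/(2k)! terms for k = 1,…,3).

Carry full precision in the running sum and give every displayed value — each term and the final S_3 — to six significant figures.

S_3 ≈ 169.973

The integral term ∫_11^32 x·e^(−x/22) dx = 162.936.
Endpoint term: (f(11) + f(32))/2 = (6.67184 + 7.47221)/2 = 7.07202.
Running total after boundary: 170.008.
Correction k=1: B_{2}/2! · (f^{(1)}(32) − f^{(1)}(11)) = 1/12 · (-0.106139 − 0.303265) = -0.0341171.
After k=1: 169.973.
Correction k=2: B_{4}/4! · (f^{(3)}(32) − f^{(3)}(11)) = −1/720 · (0.000745607 − 0.00313291) = 3.31569e-06.
After k=2: 169.973.
Correction k=3: B_{6}/6! · (f^{(5)}(32) − f^{(5)}(11)) = 1/30240 · (3.53411e-06 − 1.16513e-05) = -2.68426e-10.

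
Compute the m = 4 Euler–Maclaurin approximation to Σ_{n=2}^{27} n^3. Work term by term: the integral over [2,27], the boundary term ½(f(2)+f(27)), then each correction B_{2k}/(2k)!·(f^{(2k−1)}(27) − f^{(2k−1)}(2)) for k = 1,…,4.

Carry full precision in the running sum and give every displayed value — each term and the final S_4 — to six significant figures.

Integral: ∫_2^27 x^3 dx = 132856.
Boundary: ½(f(2) + f(27)) = ½(8.00000 + 19683.0) = 9845.50.
So far: 142702.
Correction k=1: B_{2}/2! · (f^{(1)}(27) − f^{(1)}(2)) = 1/12 · (2187.00 − 12.0000) = 181.250.
Partial sum through k=1: 142883.
Correction k=2: B_{4}/4! · (f^{(3)}(27) − f^{(3)}(2)) = −1/720 · (6.00000 − 6.00000) = 0.00000.
Partial sum through k=2: 142883.
Correction k=3: B_{6}/6! · (f^{(5)}(27) − f^{(5)}(2)) = 1/30240 · (0.00000 − 0.00000) = 0.00000.
Partial sum through k=3: 142883.
Correction k=4: B_{8}/8! · (f^{(7)}(27) − f^{(7)}(2)) = −1/1209600 · (0.00000 − 0.00000) = 0.00000.

S_4 ≈ 142883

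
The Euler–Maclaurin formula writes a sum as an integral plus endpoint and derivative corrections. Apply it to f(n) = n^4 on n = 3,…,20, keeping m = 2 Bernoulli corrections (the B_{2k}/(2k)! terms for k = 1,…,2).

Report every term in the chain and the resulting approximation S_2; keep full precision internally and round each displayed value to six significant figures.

S_2 ≈ 722649

Integral: ∫_3^20 x^4 dx = 639951.
Boundary: ½(f(3) + f(20)) = ½(81.0000 + 160000) = 80040.5.
So far: 719992.
k=1: B_{2}/(2)! × [f^{(1)}(20) − f^{(1)}(3)] = 1/12 × (32000.0 − 108.000) = 2657.67.
After k=1: 722650.
k=2: B_{4}/(4)! × [f^{(3)}(20) − f^{(3)}(3)] = −1/720 × (480.000 − 72.0000) = -0.566667.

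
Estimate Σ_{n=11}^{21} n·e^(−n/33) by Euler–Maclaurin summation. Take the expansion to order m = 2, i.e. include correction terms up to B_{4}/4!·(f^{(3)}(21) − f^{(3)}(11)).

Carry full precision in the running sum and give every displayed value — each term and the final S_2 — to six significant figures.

S_2 ≈ 106.819

∫_11^21 x·e^(−x/33) dx evaluates to 97.3453.
Boundary: ½(f(11) + f(21)) = ½(7.88184 + 11.1135) = 9.49766.
Running total after boundary: 106.843.
Order-1 term: 1/12 · (0.192441 − 0.477688) = -0.0237705.
Running total after k=1: 106.819.
Order-2 term: −1/720 · (0.00114864 − 0.00175459) = 8.41601e-07.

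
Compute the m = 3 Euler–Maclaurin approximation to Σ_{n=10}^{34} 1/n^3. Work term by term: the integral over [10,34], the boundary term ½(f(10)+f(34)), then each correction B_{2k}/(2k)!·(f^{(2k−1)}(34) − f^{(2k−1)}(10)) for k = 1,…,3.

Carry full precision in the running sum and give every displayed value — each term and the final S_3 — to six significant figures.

Integral: ∫_10^34 1/x^3 dx = 0.00456747.
½[f(10) + f(34)] = ½[0.00100000 + 2.54427e-05] = 0.000512721.
Running total after boundary: 0.00508020.
Correction k=1: B_{2}/2! · (f^{(1)}(34) − f^{(1)}(10)) = 1/12 · (-2.24494e-06 − (-0.000300000)) = 2.48129e-05.
After k=1: 0.00510501.
Correction k=2: B_{4}/4! · (f^{(3)}(34) − f^{(3)}(10)) = −1/720 · (-3.88399e-08 − (-6.00000e-05)) = -8.32794e-08.
After k=2: 0.00510493.
Correction k=3: B_{6}/6! · (f^{(5)}(34) − f^{(5)}(10)) = 1/30240 · (-1.41114e-09 − (-2.52000e-05)) = 8.33287e-10.

S_3 ≈ 0.00510493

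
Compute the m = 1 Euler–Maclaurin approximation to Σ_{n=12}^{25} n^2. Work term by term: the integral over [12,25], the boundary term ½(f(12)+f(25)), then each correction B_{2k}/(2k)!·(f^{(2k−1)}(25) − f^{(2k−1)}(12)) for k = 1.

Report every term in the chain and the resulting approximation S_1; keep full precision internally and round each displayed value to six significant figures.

Integral: ∫_12^25 x^2 dx = 4632.33.
Boundary: ½(f(12) + f(25)) = ½(144.000 + 625.000) = 384.500.
Integral + boundary = 5016.83.
Correction k=1: B_{2}/2! · (f^{(1)}(25) − f^{(1)}(12)) = 1/12 · (50.0000 − 24.0000) = 2.16667.

S_1 ≈ 5019.00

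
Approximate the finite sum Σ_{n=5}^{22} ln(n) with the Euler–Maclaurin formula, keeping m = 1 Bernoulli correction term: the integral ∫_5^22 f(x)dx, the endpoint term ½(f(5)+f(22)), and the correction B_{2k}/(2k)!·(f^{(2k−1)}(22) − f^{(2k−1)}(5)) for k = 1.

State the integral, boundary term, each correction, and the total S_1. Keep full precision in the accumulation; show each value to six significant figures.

The integral term ∫_5^22 ln(x) dx = 42.9557.
½[f(5) + f(22)] = ½[1.60944 + 3.09104] = 2.35024.
Integral + boundary = 45.3060.
Correction k=1: B_{2}/2! · (f^{(1)}(22) − f^{(1)}(5)) = 1/12 · (0.0454545 − 0.200000) = -0.0128788.

S_1 ≈ 45.2931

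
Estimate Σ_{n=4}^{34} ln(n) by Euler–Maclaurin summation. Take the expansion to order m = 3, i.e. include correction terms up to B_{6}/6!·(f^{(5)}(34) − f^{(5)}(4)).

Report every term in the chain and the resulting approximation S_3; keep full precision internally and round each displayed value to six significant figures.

S_3 ≈ 86.7891

∫_4^34 ln(x) dx evaluates to 84.3511.
½[f(4) + f(34)] = ½[1.38629 + 3.52636] = 2.45633.
So far: 86.8074.
Correction k=1: B_{2}/2! · (f^{(1)}(34) − f^{(1)}(4)) = 1/12 · (0.0294118 − 0.250000) = -0.0183824.
Partial sum through k=1: 86.7890.
Correction k=2: B_{4}/4! · (f^{(3)}(34) − f^{(3)}(4)) = −1/720 · (5.08854e-05 − 0.0312500) = 4.33321e-05.
Partial sum through k=2: 86.7891.
Correction k=3: B_{6}/6! · (f^{(5)}(34) − f^{(5)}(4)) = 1/30240 · (5.28222e-07 − 0.0234375) = -7.75032e-07.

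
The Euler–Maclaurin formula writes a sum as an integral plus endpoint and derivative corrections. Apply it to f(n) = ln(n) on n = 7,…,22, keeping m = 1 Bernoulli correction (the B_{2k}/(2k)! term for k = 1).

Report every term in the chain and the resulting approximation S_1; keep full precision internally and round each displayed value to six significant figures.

∫_7^22 ln(x) dx evaluates to 39.3816.
½[f(7) + f(22)] = ½[1.94591 + 3.09104] = 2.51848.
Running total after boundary: 41.9000.
k=1: B_{2}/(2)! × [f^{(1)}(22) − f^{(1)}(7)] = 1/12 × (0.0454545 − 0.142857) = -0.00811688.

S_1 ≈ 41.8919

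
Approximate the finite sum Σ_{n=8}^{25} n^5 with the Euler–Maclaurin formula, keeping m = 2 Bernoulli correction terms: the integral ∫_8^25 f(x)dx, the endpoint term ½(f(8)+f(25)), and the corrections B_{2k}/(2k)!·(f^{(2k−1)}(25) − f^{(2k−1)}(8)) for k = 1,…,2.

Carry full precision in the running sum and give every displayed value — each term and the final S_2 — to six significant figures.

S_2 ≈ 4.57066e+07

The integral term ∫_8^25 x^5 dx = 4.06464e+07.
Boundary: ½(f(8) + f(25)) = ½(32768.0 + 9.76562e+06) = 4.89920e+06.
So far: 4.55456e+07.
Correction k=1: B_{2}/2! · (f^{(1)}(25) − f^{(1)}(8)) = 1/12 · (1.95312e+06 − 20480.0) = 161054.
After k=1: 4.57067e+07.
Correction k=2: B_{4}/4! · (f^{(3)}(25) − f^{(3)}(8)) = −1/720 · (37500.0 − 3840.00) = -46.7500.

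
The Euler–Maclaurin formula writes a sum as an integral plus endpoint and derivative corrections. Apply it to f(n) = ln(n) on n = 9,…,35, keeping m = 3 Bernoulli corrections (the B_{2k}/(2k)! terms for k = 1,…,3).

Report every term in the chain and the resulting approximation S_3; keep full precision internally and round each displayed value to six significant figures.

S_3 ≈ 81.5316

Integral: ∫_9^35 ln(x) dx = 78.6622.
Boundary: ½(f(9) + f(35)) = ½(2.19722 + 3.55535) = 2.87629.
Integral + boundary = 81.5384.
Correction k=1: B_{2}/2! · (f^{(1)}(35) − f^{(1)}(9)) = 1/12 · (0.0285714 − 0.111111) = -0.00687831.
Running total after k=1: 81.5316.
Correction k=2: B_{4}/4! · (f^{(3)}(35) − f^{(3)}(9)) = −1/720 · (4.66472e-05 − 0.00274348) = 3.74561e-06.
Running total after k=2: 81.5316.
Correction k=3: B_{6}/6! · (f^{(5)}(35) − f^{(5)}(9)) = 1/30240 · (4.56952e-07 − 0.000406442) = -1.34254e-08.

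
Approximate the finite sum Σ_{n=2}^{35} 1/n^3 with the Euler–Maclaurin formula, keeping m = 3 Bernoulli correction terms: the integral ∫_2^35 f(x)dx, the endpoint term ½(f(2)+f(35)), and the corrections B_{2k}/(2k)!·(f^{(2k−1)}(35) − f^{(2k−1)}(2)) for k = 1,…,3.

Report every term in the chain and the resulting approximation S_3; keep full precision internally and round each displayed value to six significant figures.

S_3 ≈ 0.201752

Integral: ∫_2^35 1/x^3 dx = 0.124592.
½[f(2) + f(35)] = ½[0.125000 + 2.33236e-05] = 0.0625117.
So far: 0.187103.
Correction k=1: B_{2}/2! · (f^{(1)}(35) − f^{(1)}(2)) = 1/12 · (-1.99917e-06 − (-0.187500)) = 0.0156248.
Partial sum through k=1: 0.202728.
Correction k=2: B_{4}/4! · (f^{(3)}(35) − f^{(3)}(2)) = −1/720 · (-3.26395e-08 − (-0.937500)) = -0.00130208.
Partial sum through k=2: 0.201426.
Correction k=3: B_{6}/6! · (f^{(5)}(35) − f^{(5)}(2)) = 1/30240 · (-1.11907e-09 − (-9.84375)) = 0.000325521.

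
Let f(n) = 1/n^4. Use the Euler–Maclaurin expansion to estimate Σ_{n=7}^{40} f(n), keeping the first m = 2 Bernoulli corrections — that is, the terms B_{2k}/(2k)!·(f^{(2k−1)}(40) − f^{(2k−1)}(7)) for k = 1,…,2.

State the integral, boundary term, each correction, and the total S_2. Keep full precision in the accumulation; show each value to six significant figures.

Integral: ∫_7^40 1/x^4 dx = 0.000966609.
Boundary: ½(f(7) + f(40)) = ½(0.000416493 + 3.90625e-07) = 0.000208442.
So far: 0.00117505.
Order-1 term: 1/12 · (-3.90625e-08 − (-0.000237996)) = 1.98298e-05.
Partial sum through k=1: 0.00119488.
Order-2 term: −1/720 · (-7.32422e-10 − (-0.000145712)) = -2.02377e-07.

S_2 ≈ 0.00119468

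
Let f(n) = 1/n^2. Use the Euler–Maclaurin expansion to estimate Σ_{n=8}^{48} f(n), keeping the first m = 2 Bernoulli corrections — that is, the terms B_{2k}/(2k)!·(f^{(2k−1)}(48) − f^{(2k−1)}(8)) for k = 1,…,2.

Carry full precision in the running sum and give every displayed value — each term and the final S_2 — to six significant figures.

S_2 ≈ 0.112519

The integral term ∫_8^48 1/x^2 dx = 0.104167.
Boundary: ½(f(8) + f(48)) = ½(0.0156250 + 0.000434028) = 0.00802951.
So far: 0.112196.
k=1: B_{2}/(2)! × [f^{(1)}(48) − f^{(1)}(8)] = 1/12 × (-1.80845e-05 − (-0.00390625)) = 0.000324014.
Running total after k=1: 0.112520.
k=2: B_{4}/(4)! × [f^{(3)}(48) − f^{(3)}(8)] = −1/720 × (-9.41901e-08 − (-0.000732422)) = -1.01712e-06.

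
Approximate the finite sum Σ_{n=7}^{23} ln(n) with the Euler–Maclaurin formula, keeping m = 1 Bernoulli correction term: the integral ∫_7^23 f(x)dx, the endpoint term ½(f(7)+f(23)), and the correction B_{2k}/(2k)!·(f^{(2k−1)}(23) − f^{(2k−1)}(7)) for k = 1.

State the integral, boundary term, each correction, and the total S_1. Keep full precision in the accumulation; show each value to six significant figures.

S_1 ≈ 45.0274

The integral term ∫_7^23 ln(x) dx = 42.4950.
½[f(7) + f(23)] = ½[1.94591 + 3.13549] = 2.54070.
So far: 45.0357.
k=1: B_{2}/(2)! × [f^{(1)}(23) − f^{(1)}(7)] = 1/12 × (0.0434783 − 0.142857) = -0.00828157.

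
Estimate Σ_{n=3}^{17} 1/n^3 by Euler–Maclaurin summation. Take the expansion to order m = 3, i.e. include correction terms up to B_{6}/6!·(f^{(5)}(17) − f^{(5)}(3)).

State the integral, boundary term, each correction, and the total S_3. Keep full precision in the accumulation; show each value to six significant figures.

S_3 ≈ 0.0754276

Integral: ∫_3^17 1/x^3 dx = 0.0538255.
½[f(3) + f(17)] = ½[0.0370370 + 0.000203542] = 0.0186203.
So far: 0.0724457.
Order-1 term: 1/12 · (-3.59191e-05 − (-0.0370370)) = 0.00308343.
Partial sum through k=1: 0.0755292.
Order-2 term: −1/720 · (-2.48575e-06 − (-0.0823045)) = -0.000114308.
Partial sum through k=2: 0.0754149.
Order-3 term: 1/30240 · (-3.61251e-07 − (-0.384088)) = 1.27013e-05.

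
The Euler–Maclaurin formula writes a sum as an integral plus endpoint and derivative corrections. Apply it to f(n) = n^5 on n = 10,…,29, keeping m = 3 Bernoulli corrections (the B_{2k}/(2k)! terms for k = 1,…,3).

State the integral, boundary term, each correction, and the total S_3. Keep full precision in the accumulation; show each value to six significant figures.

S_3 ≈ 1.09567e+08

Integral: ∫_10^29 x^5 dx = 9.89706e+07.
Endpoint term: (f(10) + f(29))/2 = (100000 + 2.05111e+07)/2 = 1.03056e+07.
Integral + boundary = 1.09276e+08.
k=1: B_{2}/(2)! × [f^{(1)}(29) − f^{(1)}(10)] = 1/12 × (3.53640e+06 − 50000.0) = 290534.
Partial sum through k=1: 1.09567e+08.
k=2: B_{4}/(4)! × [f^{(3)}(29) − f^{(3)}(10)] = −1/720 × (50460.0 − 6000.00) = -61.7500.
Partial sum through k=2: 1.09567e+08.
k=3: B_{6}/(6)! × [f^{(5)}(29) − f^{(5)}(10)] = 1/30240 × (120.000 − 120.000) = 0.00000.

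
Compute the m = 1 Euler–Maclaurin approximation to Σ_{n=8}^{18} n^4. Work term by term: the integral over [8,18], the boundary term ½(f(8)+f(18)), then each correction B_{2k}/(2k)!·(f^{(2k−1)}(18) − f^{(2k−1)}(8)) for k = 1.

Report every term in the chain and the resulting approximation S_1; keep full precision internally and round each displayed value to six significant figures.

S_1 ≈ 427669

∫_8^18 x^4 dx evaluates to 371360.
½[f(8) + f(18)] = ½[4096.00 + 104976] = 54536.0.
Integral + boundary = 425896.
Order-1 term: 1/12 · (23328.0 − 2048.00) = 1773.33.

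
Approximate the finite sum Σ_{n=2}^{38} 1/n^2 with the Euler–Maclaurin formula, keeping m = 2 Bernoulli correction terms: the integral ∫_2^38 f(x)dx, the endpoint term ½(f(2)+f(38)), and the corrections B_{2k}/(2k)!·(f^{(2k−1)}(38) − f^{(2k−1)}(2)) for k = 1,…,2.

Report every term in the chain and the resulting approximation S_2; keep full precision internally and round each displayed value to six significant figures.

The integral term ∫_2^38 1/x^2 dx = 0.473684.
Boundary: ½(f(2) + f(38)) = ½(0.250000 + 0.000692521) = 0.125346.
So far: 0.599030.
Correction k=1: B_{2}/2! · (f^{(1)}(38) − f^{(1)}(2)) = 1/12 · (-3.64485e-05 − (-0.250000)) = 0.0208303.
After k=1: 0.619861.
Correction k=2: B_{4}/4! · (f^{(3)}(38) − f^{(3)}(2)) = −1/720 · (-3.02896e-07 − (-0.750000)) = -0.00104167.

S_2 ≈ 0.618819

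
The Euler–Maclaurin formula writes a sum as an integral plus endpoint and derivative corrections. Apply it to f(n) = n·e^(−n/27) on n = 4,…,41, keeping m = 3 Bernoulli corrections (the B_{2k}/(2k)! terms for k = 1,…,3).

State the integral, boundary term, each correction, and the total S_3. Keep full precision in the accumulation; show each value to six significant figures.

S_3 ≈ 325.742

∫_4^41 x·e^(−x/27) dx evaluates to 319.598.
½[f(4) + f(41)] = ½[3.44921 + 8.98048] = 6.21485.
Running total after boundary: 325.812.
k=1: B_{2}/(2)! × [f^{(1)}(41) − f^{(1)}(4)] = 1/12 × (-0.113574 − 0.734555) = -0.0706774.
Running total after k=1: 325.742.
k=2: B_{4}/(4)! × [f^{(3)}(41) − f^{(3)}(4)] = −1/720 × (0.000445128 − 0.00337334) = 4.06696e-06.
Running total after k=2: 325.742.
k=3: B_{6}/(6)! × [f^{(5)}(41) − f^{(5)}(4)] = 1/30240 × (1.43491e-06 − 7.87250e-06) = -2.12883e-10.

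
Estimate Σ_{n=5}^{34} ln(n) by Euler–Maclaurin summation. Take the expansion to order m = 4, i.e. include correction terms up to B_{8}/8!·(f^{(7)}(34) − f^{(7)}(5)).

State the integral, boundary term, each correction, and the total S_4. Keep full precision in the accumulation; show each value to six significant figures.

S_4 ≈ 85.4028

The integral term ∫_5^34 ln(x) dx = 82.8491.
Boundary: ½(f(5) + f(34)) = ½(1.60944 + 3.52636) = 2.56790.
So far: 85.4170.
k=1: B_{2}/(2)! × [f^{(1)}(34) − f^{(1)}(5)] = 1/12 × (0.0294118 − 0.200000) = -0.0142157.
After k=1: 85.4028.
k=2: B_{4}/(4)! × [f^{(3)}(34) − f^{(3)}(5)] = −1/720 × (5.08854e-05 − 0.0160000) = 2.21515e-05.
After k=2: 85.4028.
k=3: B_{6}/(6)! × [f^{(5)}(34) − f^{(5)}(5)] = 1/30240 × (5.28222e-07 − 0.00768000) = -2.53951e-07.
After k=3: 85.4028.
k=4: B_{8}/(8)! × [f^{(7)}(34) − f^{(7)}(5)] = −1/1209600 × (1.37082e-08 − 0.00921600) = 7.61904e-09.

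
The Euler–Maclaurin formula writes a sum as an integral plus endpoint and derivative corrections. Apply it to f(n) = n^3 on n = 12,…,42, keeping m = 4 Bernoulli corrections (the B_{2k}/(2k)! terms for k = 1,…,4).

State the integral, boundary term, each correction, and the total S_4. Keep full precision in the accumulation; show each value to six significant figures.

The integral term ∫_12^42 x^3 dx = 772740.
Boundary: ½(f(12) + f(42)) = ½(1728.00 + 74088.0) = 37908.0.
So far: 810648.
k=1: B_{2}/(2)! × [f^{(1)}(42) − f^{(1)}(12)] = 1/12 × (5292.00 − 432.000) = 405.000.
Running total after k=1: 811053.
k=2: B_{4}/(4)! × [f^{(3)}(42) − f^{(3)}(12)] = −1/720 × (6.00000 − 6.00000) = 0.00000.
Running total after k=2: 811053.
k=3: B_{6}/(6)! × [f^{(5)}(42) − f^{(5)}(12)] = 1/30240 × (0.00000 − 0.00000) = 0.00000.
Running total after k=3: 811053.
k=4: B_{8}/(8)! × [f^{(7)}(42) − f^{(7)}(12)] = −1/1209600 × (0.00000 − 0.00000) = 0.00000.

S_4 ≈ 811053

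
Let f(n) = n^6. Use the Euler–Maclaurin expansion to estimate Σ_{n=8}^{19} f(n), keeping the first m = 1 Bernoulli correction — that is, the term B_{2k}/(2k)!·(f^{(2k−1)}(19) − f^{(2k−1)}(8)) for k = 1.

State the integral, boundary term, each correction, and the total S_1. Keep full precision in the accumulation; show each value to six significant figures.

S_1 ≈ 1.52272e+08

∫_8^19 x^6 dx evaluates to 1.27396e+08.
½[f(8) + f(19)] = ½[262144 + 4.70459e+07] = 2.36540e+07.
So far: 1.51050e+08.
k=1: B_{2}/(2)! × [f^{(1)}(19) − f^{(1)}(8)] = 1/12 × (1.48566e+07 − 196608) = 1.22167e+06.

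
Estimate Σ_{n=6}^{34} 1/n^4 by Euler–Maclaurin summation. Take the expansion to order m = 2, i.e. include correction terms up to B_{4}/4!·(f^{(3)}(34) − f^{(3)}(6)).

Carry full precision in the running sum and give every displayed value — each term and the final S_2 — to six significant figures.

∫_6^34 1/x^4 dx evaluates to 0.00153473.
½[f(6) + f(34)] = ½[0.000771605 + 7.48315e-07] = 0.000386177.
Running total after boundary: 0.00192091.
Order-1 term: 1/12 · (-8.80370e-08 − (-0.000514403)) = 4.28596e-05.
Running total after k=1: 0.00196377.
Order-2 term: −1/720 · (-2.28470e-09 − (-0.000428669)) = -5.95371e-07.

S_2 ≈ 0.00196317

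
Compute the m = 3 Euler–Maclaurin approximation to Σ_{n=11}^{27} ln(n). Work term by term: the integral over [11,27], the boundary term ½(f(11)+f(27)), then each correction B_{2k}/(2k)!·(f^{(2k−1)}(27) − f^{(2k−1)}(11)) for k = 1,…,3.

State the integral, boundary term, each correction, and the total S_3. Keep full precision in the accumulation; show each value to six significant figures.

The integral term ∫_11^27 ln(x) dx = 46.6107.
½[f(11) + f(27)] = ½[2.39790 + 3.29584] = 2.84687.
So far: 49.4576.
Correction k=1: B_{2}/2! · (f^{(1)}(27) − f^{(1)}(11)) = 1/12 · (0.0370370 − 0.0909091) = -0.00448934.
Partial sum through k=1: 49.4531.
Correction k=2: B_{4}/4! · (f^{(3)}(27) − f^{(3)}(11)) = −1/720 · (0.000101611 − 0.00150263) = 1.94586e-06.
Partial sum through k=2: 49.4531.
Correction k=3: B_{6}/6! · (f^{(5)}(27) − f^{(5)}(11)) = 1/30240 · (1.67260e-06 − 0.000149021) = -4.87264e-09.

S_3 ≈ 49.4531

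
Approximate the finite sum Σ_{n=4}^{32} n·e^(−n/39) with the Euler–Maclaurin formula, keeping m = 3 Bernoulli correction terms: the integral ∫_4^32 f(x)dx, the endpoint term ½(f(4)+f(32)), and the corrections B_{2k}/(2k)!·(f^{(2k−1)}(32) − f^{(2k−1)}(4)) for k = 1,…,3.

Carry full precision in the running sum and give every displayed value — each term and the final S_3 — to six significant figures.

S_3 ≈ 303.384

The integral term ∫_4^32 x·e^(−x/39) dx = 294.597.
½[f(4) + f(32)] = ½[3.61008 + 14.0866] = 8.84833.
So far: 303.445.
Correction k=1: B_{2}/2! · (f^{(1)}(32) − f^{(1)}(4)) = 1/12 · (0.0790113 − 0.809954) = -0.0609119.
After k=1: 303.384.
Correction k=2: B_{4}/4! · (f^{(3)}(32) − f^{(3)}(4)) = −1/720 · (0.000630784 − 0.00171926) = 1.51177e-06.
After k=2: 303.384.
Correction k=3: B_{6}/6! · (f^{(5)}(32) − f^{(5)}(4)) = 1/30240 · (7.95281e-07 − 1.91059e-06) = -3.68819e-11.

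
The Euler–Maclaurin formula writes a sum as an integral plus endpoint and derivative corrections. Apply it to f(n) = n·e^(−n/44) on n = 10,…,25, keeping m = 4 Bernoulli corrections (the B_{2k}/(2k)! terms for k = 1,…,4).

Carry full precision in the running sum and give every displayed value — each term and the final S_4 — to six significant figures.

S_4 ≈ 183.942

∫_10^25 x·e^(−x/44) dx evaluates to 172.908.
Endpoint term: (f(10) + f(25))/2 = (7.96703 + 14.1639)/2 = 11.0654.
Running total after boundary: 183.973.
Order-1 term: 1/12 · (0.244649 − 0.615634) = -0.0309155.
After k=1: 183.942.
Order-2 term: −1/720 · (0.000711652 − 0.00114103) = 5.96364e-07.
After k=2: 183.942.
Order-3 term: 1/30240 · (6.69905e-07 − 1.01450e-06) = -1.13954e-11.
After k=3: 183.942.
Order-4 term: −1/1209600 · (5.02180e-10 − 7.43608e-10) = 1.99593e-16.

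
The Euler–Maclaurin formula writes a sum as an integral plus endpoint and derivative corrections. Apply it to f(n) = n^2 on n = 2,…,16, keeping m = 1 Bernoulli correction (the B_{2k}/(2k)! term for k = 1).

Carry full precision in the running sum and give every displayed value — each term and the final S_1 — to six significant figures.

S_1 ≈ 1495.00

The integral term ∫_2^16 x^2 dx = 1362.67.
Boundary: ½(f(2) + f(16)) = ½(4.00000 + 256.000) = 130.000.
Integral + boundary = 1492.67.
Correction k=1: B_{2}/2! · (f^{(1)}(16) − f^{(1)}(2)) = 1/12 · (32.0000 − 4.00000) = 2.33333.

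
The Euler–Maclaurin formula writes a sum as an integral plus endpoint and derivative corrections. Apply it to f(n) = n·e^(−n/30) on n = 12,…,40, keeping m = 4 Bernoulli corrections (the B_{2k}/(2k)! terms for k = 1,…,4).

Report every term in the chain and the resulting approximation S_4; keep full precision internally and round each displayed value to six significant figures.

S_4 ≈ 300.302

∫_12^40 x·e^(−x/30) dx evaluates to 291.049.
½[f(12) + f(40)] = ½[8.04384 + 10.5439] = 9.29386.
So far: 300.343.
k=1: B_{2}/(2)! × [f^{(1)}(40) − f^{(1)}(12)] = 1/12 × (-0.0878657 − 0.402192) = -0.0408381.
Running total after k=1: 300.302.
k=2: B_{4}/(4)! × [f^{(3)}(40) − f^{(3)}(12)] = −1/720 × (0.000488143 − 0.00193648) = 2.01158e-06.
Running total after k=2: 300.302.
k=3: B_{6}/(6)! × [f^{(5)}(40) − f^{(5)}(12)] = 1/30240 × (1.19324e-06 − 3.80676e-06) = -8.64259e-11.
Running total after k=3: 300.302.
k=4: B_{8}/(8)! × [f^{(7)}(40) − f^{(7)}(12)] = −1/1209600 × (2.04899e-09 − 6.06874e-09) = 3.32320e-15.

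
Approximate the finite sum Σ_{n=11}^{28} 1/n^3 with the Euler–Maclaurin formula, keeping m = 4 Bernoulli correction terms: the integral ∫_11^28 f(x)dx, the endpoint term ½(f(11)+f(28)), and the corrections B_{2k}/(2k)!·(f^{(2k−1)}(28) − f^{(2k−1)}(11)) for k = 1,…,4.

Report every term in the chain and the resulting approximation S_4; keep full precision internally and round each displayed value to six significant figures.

The integral term ∫_11^28 1/x^3 dx = 0.00349448.
½[f(11) + f(28)] = ½[0.000751315 + 4.55539e-05] = 0.000398434.
Running total after boundary: 0.00389291.
Correction k=1: B_{2}/2! · (f^{(1)}(28) − f^{(1)}(11)) = 1/12 · (-4.88078e-06 − (-0.000204904)) = 1.66686e-05.
Partial sum through k=1: 0.00390958.
Correction k=2: B_{4}/4! · (f^{(3)}(28) − f^{(3)}(11)) = −1/720 · (-1.24510e-07 − (-3.38684e-05)) = -4.68666e-08.
Partial sum through k=2: 0.00390953.
Correction k=3: B_{6}/6! · (f^{(5)}(28) − f^{(5)}(11)) = 1/30240 · (-6.67016e-09 − (-1.17560e-05)) = 3.88536e-10.
Partial sum through k=3: 0.00390953.
Correction k=4: B_{8}/8! · (f^{(7)}(28) − f^{(7)}(11)) = −1/1209600 · (-6.12566e-10 − (-6.99530e-06)) = -5.78264e-12.

S_4 ≈ 0.00390953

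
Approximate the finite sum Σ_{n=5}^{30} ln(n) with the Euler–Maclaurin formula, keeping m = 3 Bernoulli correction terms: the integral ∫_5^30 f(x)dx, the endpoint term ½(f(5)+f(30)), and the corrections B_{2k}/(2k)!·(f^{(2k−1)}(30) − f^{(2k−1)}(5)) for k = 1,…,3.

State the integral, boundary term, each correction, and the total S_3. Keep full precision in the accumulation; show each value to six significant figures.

∫_5^30 ln(x) dx evaluates to 68.9887.
½[f(5) + f(30)] = ½[1.60944 + 3.40120] = 2.50532.
Integral + boundary = 71.4940.
Order-1 term: 1/12 · (0.0333333 − 0.200000) = -0.0138889.
Running total after k=1: 71.4802.
Order-2 term: −1/720 · (7.40741e-05 − 0.0160000) = 2.21193e-05.
Running total after k=2: 71.4802.
Order-3 term: 1/30240 · (9.87654e-07 − 0.00768000) = -2.53936e-07.

S_3 ≈ 71.4802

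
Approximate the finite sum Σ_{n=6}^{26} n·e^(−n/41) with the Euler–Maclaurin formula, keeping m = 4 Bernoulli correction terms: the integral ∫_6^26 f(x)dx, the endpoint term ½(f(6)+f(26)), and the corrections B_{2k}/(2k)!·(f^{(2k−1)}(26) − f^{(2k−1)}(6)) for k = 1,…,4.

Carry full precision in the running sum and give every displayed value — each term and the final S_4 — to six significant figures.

S_4 ≈ 217.129

The integral term ∫_6^26 x·e^(−x/41) dx = 207.687.
½[f(6) + f(26)] = ½[5.18318 + 13.7901] = 9.48663.
Running total after boundary: 217.174.
Correction k=1: B_{2}/2! · (f^{(1)}(26) − f^{(1)}(6)) = 1/12 · (0.194044 − 0.737444) = -0.0452833.
Running total after k=1: 217.129.
Correction k=2: B_{4}/4! · (f^{(3)}(26) − f^{(3)}(6)) = −1/720 · (0.000746473 − 0.00146649) = 1.00002e-06.
Running total after k=2: 217.129.
Correction k=3: B_{6}/6! · (f^{(5)}(26) − f^{(5)}(6)) = 1/30240 · (8.19459e-07 − 1.48381e-06) = -2.19693e-11.
Running total after k=3: 217.129.
Correction k=4: B_{8}/8! · (f^{(7)}(26) − f^{(7)}(6)) = −1/1209600 · (7.10800e-10 − 1.24642e-09) = 4.42807e-16.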